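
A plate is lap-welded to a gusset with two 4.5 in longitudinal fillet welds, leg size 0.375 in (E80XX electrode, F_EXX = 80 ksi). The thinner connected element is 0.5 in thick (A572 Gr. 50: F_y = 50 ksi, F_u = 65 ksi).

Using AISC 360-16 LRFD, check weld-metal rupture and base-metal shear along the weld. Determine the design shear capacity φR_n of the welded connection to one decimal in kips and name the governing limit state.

85.9 kips (weld metal governs)

Weld metal: throat = 0.707×0.375 = 0.26513 in, L = 2×4.5 = 9 in. φR_n = 0.75 × 0.6 × 80 × 0.26513 × 9 = 85.9 kips.
Base metal shear (0.5 in plate): yield φR_n = 1.0×0.6×50×0.5×9 = 135.0 kips; rupture φR_n = 0.75×0.6×65×0.5×9 = 131.6 kips; take 131.6 kips (rupture).
Governing: min(85.9, 131.6) = 85.9 kips → weld metal.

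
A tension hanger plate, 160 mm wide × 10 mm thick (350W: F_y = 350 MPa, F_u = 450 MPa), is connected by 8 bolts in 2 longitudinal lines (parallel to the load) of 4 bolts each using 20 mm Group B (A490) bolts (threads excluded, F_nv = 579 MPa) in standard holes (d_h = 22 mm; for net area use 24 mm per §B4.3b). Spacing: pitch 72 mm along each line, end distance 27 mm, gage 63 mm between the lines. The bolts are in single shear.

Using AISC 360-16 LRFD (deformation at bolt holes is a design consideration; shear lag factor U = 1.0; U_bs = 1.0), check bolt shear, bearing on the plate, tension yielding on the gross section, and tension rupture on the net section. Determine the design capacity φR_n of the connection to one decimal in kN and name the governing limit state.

378.0 kN (net-section rupture governs)

Bolt shear: A_b = π(20)²/4 = 314.16 mm². φR_n = 0.75 × 579 × 314.16 × 8 × 1 = 1091.4 kN.
Bearing (10 mm plate, F_u = 450 MPa): end bolts L_c = 27 − 22/2 = 16, R_n = min(1.2×16×10×450, 2.4×20×10×450) = 86.4 kN/bolt; interior L_c = 72 − 22 = 50, R_n = 216 kN/bolt. φR_n = 0.75 × (2×86.4 + 6×216) = 1101.6 kN.
Tension yield (gross): A_g = 160×10 = 1600 mm². φR_n = 0.90 × 350 × 1600 = 504.0 kN.
Tension rupture (net): A_n = (160 − 2×24)×10 = 1120 mm² (U = 1.0, A_e = A_n). φR_n = 0.75 × 450 × 1120 = 378.0 kN.
Governing: min(1091.4, 1101.6, 504.0, 378.0) = 378.0 kN → net-section rupture.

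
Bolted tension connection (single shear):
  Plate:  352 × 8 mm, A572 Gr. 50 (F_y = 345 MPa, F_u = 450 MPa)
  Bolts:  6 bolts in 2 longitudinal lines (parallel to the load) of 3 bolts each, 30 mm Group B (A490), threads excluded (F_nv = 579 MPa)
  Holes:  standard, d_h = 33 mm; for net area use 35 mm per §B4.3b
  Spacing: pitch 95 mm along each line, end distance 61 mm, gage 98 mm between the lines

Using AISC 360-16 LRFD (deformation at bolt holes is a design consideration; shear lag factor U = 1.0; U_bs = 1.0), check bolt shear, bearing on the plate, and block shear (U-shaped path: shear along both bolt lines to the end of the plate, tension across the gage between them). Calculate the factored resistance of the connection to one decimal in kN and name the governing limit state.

Bolt shear: A_b = π(30)²/4 = 706.86 mm². φR_n = 0.75 × 579 × 706.86 × 6 × 1 = 1841.7 kN.
Bearing (8 mm plate, F_u = 450 MPa): end bolts L_c = 61 − 33/2 = 44.5, R_n = min(1.2×44.5×8×450, 2.4×30×8×450) = 192.24 kN/bolt; interior L_c = 95 − 33 = 62, R_n = 259.2 kN/bolt. φR_n = 0.75 × (2×192.24 + 4×259.2) = 1066.0 kN.
Block shear: shear path 2×[61+2×95] = 2×251 mm, A_gv = 4016, A_nv = 2×(251 − 2.5×35)×8 = 2616 mm²; tension across gage: (98 − 1×35)×8 = 504 mm². R_n = min(0.6×450×2616, 0.6×345×4016) + 1.0×450×504 = min(706.32, 831.31) + 226.8 = 933.12 kN. φR_n = 0.75 × 933.12 = 699.8 kN.
Governing: min(1841.7, 1066.0, 699.8) = 699.8 kN → block shear.

699.8 kN (block shear governs)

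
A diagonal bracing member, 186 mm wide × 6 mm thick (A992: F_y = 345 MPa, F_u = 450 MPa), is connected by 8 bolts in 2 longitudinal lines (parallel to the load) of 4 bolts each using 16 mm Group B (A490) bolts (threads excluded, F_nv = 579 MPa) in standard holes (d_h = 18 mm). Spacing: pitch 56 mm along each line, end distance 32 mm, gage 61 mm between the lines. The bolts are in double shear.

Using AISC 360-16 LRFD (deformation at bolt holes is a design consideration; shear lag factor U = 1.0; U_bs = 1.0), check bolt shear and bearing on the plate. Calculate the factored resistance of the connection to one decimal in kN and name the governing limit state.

578.3 kN (bearing governs)

Bolt shear: A_b = π(16)²/4 = 201.06 mm². φR_n = 0.75 × 579 × 201.06 × 8 × 2 = 1397.0 kN.
Bearing (6 mm plate, F_u = 450 MPa): end bolts L_c = 32 − 18/2 = 23, R_n = min(1.2×23×6×450, 2.4×16×6×450) = 74.52 kN/bolt; interior L_c = 56 − 18 = 38, R_n = 103.68 kN/bolt. φR_n = 0.75 × (2×74.52 + 6×103.68) = 578.3 kN.
Governing: min(1397.0, 578.3) = 578.3 kN → bearing.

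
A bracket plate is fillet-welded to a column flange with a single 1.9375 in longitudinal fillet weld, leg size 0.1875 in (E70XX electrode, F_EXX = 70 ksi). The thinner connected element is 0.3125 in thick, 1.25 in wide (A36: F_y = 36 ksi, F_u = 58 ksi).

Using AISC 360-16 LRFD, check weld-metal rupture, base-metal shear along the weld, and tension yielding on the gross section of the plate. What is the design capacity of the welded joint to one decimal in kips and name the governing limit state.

8.1 kips (weld metal governs)

Weld metal: throat = 0.707×0.1875 = 0.13256 in, L = 1.9375 in. φR_n = 0.75 × 0.6 × 70 × 0.13256 × 1.9375 = 8.1 kips.
Base metal shear (0.3125 in plate): yield φR_n = 1.0×0.6×36×0.3125×1.9375 = 13.1 kips; rupture φR_n = 0.75×0.6×58×0.3125×1.9375 = 15.8 kips; take 13.1 kips (yield).
Tension yield (gross): A_g = 1.25×0.3125 = 0.39063 in². φR_n = 0.90 × 36 × 0.39063 = 12.7 kips.
Governing: min(8.1, 13.1, 12.7) = 8.1 kips → weld metal.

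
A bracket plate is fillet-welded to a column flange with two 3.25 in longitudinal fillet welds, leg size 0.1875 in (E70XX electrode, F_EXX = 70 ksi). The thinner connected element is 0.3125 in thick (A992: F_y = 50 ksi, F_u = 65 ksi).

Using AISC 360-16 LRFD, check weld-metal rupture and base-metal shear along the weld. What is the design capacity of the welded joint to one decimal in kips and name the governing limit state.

27.1 kips (weld metal governs)

Weld metal: throat = 0.707×0.1875 = 0.13256 in, L = 2×3.25 = 6.5 in. φR_n = 0.75 × 0.6 × 70 × 0.13256 × 6.5 = 27.1 kips.
Base metal shear (0.3125 in plate): yield φR_n = 1.0×0.6×50×0.3125×6.5 = 60.9 kips; rupture φR_n = 0.75×0.6×65×0.3125×6.5 = 59.4 kips; take 59.4 kips (rupture).
Governing: min(27.1, 59.4) = 27.1 kips → weld metal.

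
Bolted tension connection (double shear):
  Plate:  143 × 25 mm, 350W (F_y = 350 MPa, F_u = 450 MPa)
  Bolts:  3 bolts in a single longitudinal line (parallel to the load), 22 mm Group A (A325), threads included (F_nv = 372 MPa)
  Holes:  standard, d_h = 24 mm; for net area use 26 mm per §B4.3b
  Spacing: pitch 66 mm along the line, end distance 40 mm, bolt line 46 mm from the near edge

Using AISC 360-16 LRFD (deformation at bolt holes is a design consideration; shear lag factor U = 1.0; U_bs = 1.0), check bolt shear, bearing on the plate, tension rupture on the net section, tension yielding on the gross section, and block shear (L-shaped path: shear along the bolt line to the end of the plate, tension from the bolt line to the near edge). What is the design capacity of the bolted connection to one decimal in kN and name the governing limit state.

636.3 kN (bolt shear governs)

Bolt shear: A_b = π(22)²/4 = 380.13 mm². φR_n = 0.75 × 372 × 380.13 × 3 × 2 = 636.3 kN.
Bearing (25 mm plate, F_u = 450 MPa): end bolts L_c = 40 − 24/2 = 28, R_n = min(1.2×28×25×450, 2.4×22×25×450) = 378 kN/bolt; interior L_c = 66 − 24 = 42, R_n = 567 kN/bolt. φR_n = 0.75 × (1×378 + 2×567) = 1134.0 kN.
Tension rupture (net): A_n = (143 − 1×26)×25 = 2925 mm² (U = 1.0, A_e = A_n). φR_n = 0.75 × 450 × 2925 = 987.2 kN.
Tension yield (gross): A_g = 143×25 = 3575 mm². φR_n = 0.90 × 350 × 3575 = 1126.1 kN.
Block shear: shear path 1×[40+2×66] = 1×172 mm, A_gv = 4300, A_nv = 1×(172 − 2.5×26)×25 = 2675 mm²; tension to near edge: (46 − 0.5×26)×25 = 825 mm². R_n = min(0.6×450×2675, 0.6×350×4300) + 1.0×450×825 = min(722.25, 903) + 371.25 = 1093.5 kN. φR_n = 0.75 × 1093.5 = 820.1 kN.
Governing: min(636.3, 1134.0, 987.2, 1126.1, 820.1) = 636.3 kN → bolt shear.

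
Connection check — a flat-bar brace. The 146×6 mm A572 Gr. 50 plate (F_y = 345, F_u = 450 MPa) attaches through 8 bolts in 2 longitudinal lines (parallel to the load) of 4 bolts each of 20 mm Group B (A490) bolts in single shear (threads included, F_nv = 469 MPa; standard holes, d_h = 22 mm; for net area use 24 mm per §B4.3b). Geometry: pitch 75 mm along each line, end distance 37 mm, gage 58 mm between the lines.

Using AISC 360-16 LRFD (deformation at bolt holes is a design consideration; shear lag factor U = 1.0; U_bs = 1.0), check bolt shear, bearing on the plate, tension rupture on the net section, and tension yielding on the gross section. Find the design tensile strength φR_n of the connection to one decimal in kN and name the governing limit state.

198.5 kN (net-section rupture governs)

Bolt shear: A_b = π(20)²/4 = 314.16 mm². φR_n = 0.75 × 469 × 314.16 × 8 × 1 = 884.0 kN.
Bearing (6 mm plate, F_u = 450 MPa): end bolts L_c = 37 − 22/2 = 26, R_n = min(1.2×26×6×450, 2.4×20×6×450) = 84.24 kN/bolt; interior L_c = 75 − 22 = 53, R_n = 129.6 kN/bolt. φR_n = 0.75 × (2×84.24 + 6×129.6) = 709.6 kN.
Tension rupture (net): A_n = (146 − 2×24)×6 = 588 mm² (U = 1.0, A_e = A_n). φR_n = 0.75 × 450 × 588 = 198.5 kN.
Tension yield (gross): A_g = 146×6 = 876 mm². φR_n = 0.90 × 345 × 876 = 272.0 kN.
Governing: min(884.0, 709.6, 198.5, 272.0) = 198.5 kN → net-section rupture.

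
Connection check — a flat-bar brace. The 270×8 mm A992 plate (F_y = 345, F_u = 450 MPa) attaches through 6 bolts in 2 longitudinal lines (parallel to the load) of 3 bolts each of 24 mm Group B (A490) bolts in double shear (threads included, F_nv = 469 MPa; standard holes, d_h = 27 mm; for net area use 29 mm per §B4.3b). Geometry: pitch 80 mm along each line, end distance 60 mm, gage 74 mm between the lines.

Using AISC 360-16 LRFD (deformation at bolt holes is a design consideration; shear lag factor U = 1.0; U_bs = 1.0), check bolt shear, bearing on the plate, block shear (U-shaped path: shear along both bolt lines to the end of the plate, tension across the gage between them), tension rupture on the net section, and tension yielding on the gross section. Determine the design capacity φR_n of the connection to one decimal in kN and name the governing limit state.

572.4 kN (net-section rupture governs)

Bolt shear: A_b = π(24)²/4 = 452.39 mm². φR_n = 0.75 × 469 × 452.39 × 6 × 2 = 1909.5 kN.
Bearing (8 mm plate, F_u = 450 MPa): end bolts L_c = 60 − 27/2 = 46.5, R_n = min(1.2×46.5×8×450, 2.4×24×8×450) = 200.88 kN/bolt; interior L_c = 80 − 27 = 53, R_n = 207.36 kN/bolt. φR_n = 0.75 × (2×200.88 + 4×207.36) = 923.4 kN.
Block shear: shear path 2×[60+2×80] = 2×220 mm, A_gv = 3520, A_nv = 2×(220 − 2.5×29)×8 = 2360 mm²; tension across gage: (74 − 1×29)×8 = 360 mm². R_n = min(0.6×450×2360, 0.6×345×3520) + 1.0×450×360 = min(637.2, 728.64) + 162 = 799.2 kN. φR_n = 0.75 × 799.2 = 599.4 kN.
Tension rupture (net): A_n = (270 − 2×29)×8 = 1696 mm² (U = 1.0, A_e = A_n). φR_n = 0.75 × 450 × 1696 = 572.4 kN.
Tension yield (gross): A_g = 270×8 = 2160 mm². φR_n = 0.90 × 345 × 2160 = 670.7 kN.
Governing: min(1909.5, 923.4, 599.4, 572.4, 670.7) = 572.4 kN → net-section rupture.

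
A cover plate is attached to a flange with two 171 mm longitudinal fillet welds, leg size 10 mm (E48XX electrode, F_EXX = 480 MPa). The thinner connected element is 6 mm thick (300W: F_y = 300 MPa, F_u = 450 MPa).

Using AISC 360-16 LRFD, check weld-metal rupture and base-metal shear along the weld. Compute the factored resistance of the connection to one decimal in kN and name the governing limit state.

Weld metal: throat = 0.707×10 = 7.07 mm, L = 2×171 = 342 mm. φR_n = 0.75 × 0.6 × 480 × 7.07 × 342 = 522.3 kN.
Base metal shear (6 mm plate): yield φR_n = 1.0×0.6×300×6×342 = 369.4 kN; rupture φR_n = 0.75×0.6×450×6×342 = 415.5 kN; take 369.4 kN (yield).
Governing: min(522.3, 369.4) = 369.4 kN → base-metal shear.

369.4 kN (base-metal shear governs)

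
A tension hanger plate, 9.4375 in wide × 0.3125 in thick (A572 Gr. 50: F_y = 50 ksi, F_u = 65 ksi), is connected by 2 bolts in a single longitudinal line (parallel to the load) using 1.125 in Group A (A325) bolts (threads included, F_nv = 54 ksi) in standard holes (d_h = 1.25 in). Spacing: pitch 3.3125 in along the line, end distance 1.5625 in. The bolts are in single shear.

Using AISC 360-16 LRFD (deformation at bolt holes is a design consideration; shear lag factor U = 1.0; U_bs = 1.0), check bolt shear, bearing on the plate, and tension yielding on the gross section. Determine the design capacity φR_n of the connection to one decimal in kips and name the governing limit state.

54.8 kips (bearing governs)

Bolt shear: A_b = π(1.125)²/4 = 0.99402 in². φR_n = 0.75 × 54 × 0.99402 × 2 × 1 = 80.5 kips.
Bearing (0.3125 in plate, F_u = 65 ksi): end bolts L_c = 1.5625 − 1.25/2 = 0.9375, R_n = min(1.2×0.9375×0.3125×65, 2.4×1.125×0.3125×65) = 22.852 kips/bolt; interior L_c = 3.3125 − 1.25 = 2.0625, R_n = 50.273 kips/bolt. φR_n = 0.75 × (1×22.852 + 1×50.273) = 54.8 kips.
Tension yield (gross): A_g = 9.4375×0.3125 = 2.9492 in². φR_n = 0.90 × 50 × 2.9492 = 132.7 kips.
Governing: min(80.5, 54.8, 132.7) = 54.8 kips → bearing.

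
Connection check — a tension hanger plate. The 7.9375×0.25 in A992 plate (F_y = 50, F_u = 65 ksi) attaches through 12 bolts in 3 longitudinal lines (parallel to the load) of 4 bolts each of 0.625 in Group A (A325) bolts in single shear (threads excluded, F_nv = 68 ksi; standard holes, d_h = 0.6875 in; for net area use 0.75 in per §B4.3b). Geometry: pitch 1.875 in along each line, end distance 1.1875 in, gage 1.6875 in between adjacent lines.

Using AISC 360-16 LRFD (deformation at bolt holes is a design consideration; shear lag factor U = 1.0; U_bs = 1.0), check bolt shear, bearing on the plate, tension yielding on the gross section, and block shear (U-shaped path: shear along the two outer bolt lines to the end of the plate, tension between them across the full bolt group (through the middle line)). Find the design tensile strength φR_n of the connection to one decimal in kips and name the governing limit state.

84.1 kips (block shear governs)

Bolt shear: A_b = π(0.625)²/4 = 0.3068 in². φR_n = 0.75 × 68 × 0.3068 × 12 × 1 = 187.8 kips.
Bearing (0.25 in plate, F_u = 65 ksi): end bolts L_c = 1.1875 − 0.6875/2 = 0.84375, R_n = min(1.2×0.84375×0.25×65, 2.4×0.625×0.25×65) = 16.453 kips/bolt; interior L_c = 1.875 − 0.6875 = 1.1875, R_n = 23.156 kips/bolt. φR_n = 0.75 × (3×16.453 + 9×23.156) = 193.3 kips.
Tension yield (gross): A_g = 7.9375×0.25 = 1.9844 in². φR_n = 0.90 × 50 × 1.9844 = 89.3 kips.
Block shear: shear path 2×[1.1875+3×1.875] = 2×6.8125 in, A_gv = 3.4063, A_nv = 2×(6.8125 − 3.5×0.75)×0.25 = 2.0938 in²; tension across gage: (3.375 − 2×0.75)×0.25 = 0.46875 in². R_n = min(0.6×65×2.0938, 0.6×50×3.4063) + 1.0×65×0.46875 = min(81.658, 102.19) + 30.469 = 112.13 kips. φR_n = 0.75 × 112.13 = 84.1 kips.
Governing: min(187.8, 193.3, 89.3, 84.1) = 84.1 kips → block shear.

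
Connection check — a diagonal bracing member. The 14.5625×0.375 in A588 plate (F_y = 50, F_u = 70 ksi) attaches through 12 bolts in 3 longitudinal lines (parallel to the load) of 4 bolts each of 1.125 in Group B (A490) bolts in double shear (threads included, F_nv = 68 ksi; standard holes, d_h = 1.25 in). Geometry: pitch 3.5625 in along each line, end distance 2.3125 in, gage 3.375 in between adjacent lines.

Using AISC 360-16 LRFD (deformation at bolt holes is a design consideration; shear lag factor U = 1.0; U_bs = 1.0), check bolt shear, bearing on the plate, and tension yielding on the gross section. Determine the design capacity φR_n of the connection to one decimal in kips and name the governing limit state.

245.7 kips (gross-section yield governs)

Bolt shear: A_b = π(1.125)²/4 = 0.99402 in². φR_n = 0.75 × 68 × 0.99402 × 12 × 2 = 1216.7 kips.
Bearing (0.375 in plate, F_u = 70 ksi): end bolts L_c = 2.3125 − 1.25/2 = 1.6875, R_n = min(1.2×1.6875×0.375×70, 2.4×1.125×0.375×70) = 53.156 kips/bolt; interior L_c = 3.5625 − 1.25 = 2.3125, R_n = 70.875 kips/bolt. φR_n = 0.75 × (3×53.156 + 9×70.875) = 598.0 kips.
Tension yield (gross): A_g = 14.5625×0.375 = 5.4609 in². φR_n = 0.90 × 50 × 5.4609 = 245.7 kips.
Governing: min(1216.7, 598.0, 245.7) = 245.7 kips → gross-section yield.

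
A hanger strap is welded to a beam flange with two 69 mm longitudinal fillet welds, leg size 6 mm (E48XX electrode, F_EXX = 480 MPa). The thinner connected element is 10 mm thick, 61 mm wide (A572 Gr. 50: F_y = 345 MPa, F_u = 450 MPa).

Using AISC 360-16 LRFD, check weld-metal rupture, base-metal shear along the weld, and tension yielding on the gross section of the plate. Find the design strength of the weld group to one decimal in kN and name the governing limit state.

126.4 kN (weld metal governs)

Weld metal: throat = 0.707×6 = 4.242 mm, L = 2×69 = 138 mm. φR_n = 0.75 × 0.6 × 480 × 4.242 × 138 = 126.4 kN.
Base metal shear (10 mm plate): yield φR_n = 1.0×0.6×345×10×138 = 285.7 kN; rupture φR_n = 0.75×0.6×450×10×138 = 279.5 kN; take 279.5 kN (rupture).
Tension yield (gross): A_g = 61×10 = 610 mm². φR_n = 0.90 × 345 × 610 = 189.4 kN.
Governing: min(126.4, 279.5, 189.4) = 126.4 kN → weld metal.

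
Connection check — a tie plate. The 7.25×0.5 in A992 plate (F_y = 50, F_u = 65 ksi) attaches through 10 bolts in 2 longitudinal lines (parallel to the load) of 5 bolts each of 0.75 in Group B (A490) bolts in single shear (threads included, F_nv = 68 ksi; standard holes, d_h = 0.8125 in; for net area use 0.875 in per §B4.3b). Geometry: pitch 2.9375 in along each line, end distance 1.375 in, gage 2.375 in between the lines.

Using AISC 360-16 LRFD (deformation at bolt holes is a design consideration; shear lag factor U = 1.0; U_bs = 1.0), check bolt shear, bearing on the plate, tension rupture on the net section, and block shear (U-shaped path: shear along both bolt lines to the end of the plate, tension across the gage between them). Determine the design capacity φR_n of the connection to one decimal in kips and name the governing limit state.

Bolt shear: A_b = π(0.75)²/4 = 0.44179 in². φR_n = 0.75 × 68 × 0.44179 × 10 × 1 = 225.3 kips.
Bearing (0.5 in plate, F_u = 65 ksi): end bolts L_c = 1.375 − 0.8125/2 = 0.96875, R_n = min(1.2×0.96875×0.5×65, 2.4×0.75×0.5×65) = 37.781 kips/bolt; interior L_c = 2.9375 − 0.8125 = 2.125, R_n = 58.5 kips/bolt. φR_n = 0.75 × (2×37.781 + 8×58.5) = 407.7 kips.
Tension rupture (net): A_n = (7.25 − 2×0.875)×0.5 = 2.75 in² (U = 1.0, A_e = A_n). φR_n = 0.75 × 65 × 2.75 = 134.1 kips.
Block shear: shear path 2×[1.375+4×2.9375] = 2×13.125 in, A_gv = 13.125, A_nv = 2×(13.125 − 4.5×0.875)×0.5 = 9.1875 in²; tension across gage: (2.375 − 1×0.875)×0.5 = 0.75 in². R_n = min(0.6×65×9.1875, 0.6×50×13.125) + 1.0×65×0.75 = min(358.31, 393.75) + 48.75 = 407.06 kips. φR_n = 0.75 × 407.06 = 305.3 kips.
Governing: min(225.3, 407.7, 134.1, 305.3) = 134.1 kips → net-section rupture.

134.1 kips (net-section rupture governs)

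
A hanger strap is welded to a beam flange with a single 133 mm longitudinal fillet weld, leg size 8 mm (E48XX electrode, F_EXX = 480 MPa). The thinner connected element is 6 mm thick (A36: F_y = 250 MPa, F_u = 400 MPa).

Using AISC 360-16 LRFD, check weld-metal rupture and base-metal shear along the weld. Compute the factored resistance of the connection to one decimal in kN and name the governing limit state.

119.7 kN (base-metal shear governs)

Weld metal: throat = 0.707×8 = 5.656 mm, L = 133 mm. φR_n = 0.75 × 0.6 × 480 × 5.656 × 133 = 162.5 kN.
Base metal shear (6 mm plate): yield φR_n = 1.0×0.6×250×6×133 = 119.7 kN; rupture φR_n = 0.75×0.6×400×6×133 = 143.6 kN; take 119.7 kN (yield).
Governing: min(162.5, 119.7) = 119.7 kN → base-metal shear.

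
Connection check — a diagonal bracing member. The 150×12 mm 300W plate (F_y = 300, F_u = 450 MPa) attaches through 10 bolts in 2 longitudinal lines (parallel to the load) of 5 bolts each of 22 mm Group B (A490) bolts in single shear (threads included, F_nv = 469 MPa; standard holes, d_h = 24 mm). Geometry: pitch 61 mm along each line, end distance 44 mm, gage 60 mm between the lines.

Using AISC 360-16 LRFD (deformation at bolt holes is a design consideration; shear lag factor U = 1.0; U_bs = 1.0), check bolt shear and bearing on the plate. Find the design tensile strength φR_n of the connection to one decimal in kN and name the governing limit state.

1337.1 kN (bolt shear governs)

Bolt shear: A_b = π(22)²/4 = 380.13 mm². φR_n = 0.75 × 469 × 380.13 × 10 × 1 = 1337.1 kN.
Bearing (12 mm plate, F_u = 450 MPa): end bolts L_c = 44 − 24/2 = 32, R_n = min(1.2×32×12×450, 2.4×22×12×450) = 207.36 kN/bolt; interior L_c = 61 − 24 = 37, R_n = 239.76 kN/bolt. φR_n = 0.75 × (2×207.36 + 8×239.76) = 1749.6 kN.
Governing: min(1337.1, 1749.6) = 1337.1 kN → bolt shear.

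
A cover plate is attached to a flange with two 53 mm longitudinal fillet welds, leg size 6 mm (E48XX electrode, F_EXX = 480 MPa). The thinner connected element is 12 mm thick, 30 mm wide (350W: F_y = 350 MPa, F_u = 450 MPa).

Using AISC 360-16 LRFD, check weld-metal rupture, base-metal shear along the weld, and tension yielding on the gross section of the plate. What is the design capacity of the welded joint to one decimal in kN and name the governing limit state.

Weld metal: throat = 0.707×6 = 4.242 mm, L = 2×53 = 106 mm. φR_n = 0.75 × 0.6 × 480 × 4.242 × 106 = 97.1 kN.
Base metal shear (12 mm plate): yield φR_n = 1.0×0.6×350×12×106 = 267.1 kN; rupture φR_n = 0.75×0.6×450×12×106 = 257.6 kN; take 257.6 kN (rupture).
Tension yield (gross): A_g = 30×12 = 360 mm². φR_n = 0.90 × 350 × 360 = 113.4 kN.
Governing: min(97.1, 257.6, 113.4) = 97.1 kN → weld metal.

97.1 kN (weld metal governs)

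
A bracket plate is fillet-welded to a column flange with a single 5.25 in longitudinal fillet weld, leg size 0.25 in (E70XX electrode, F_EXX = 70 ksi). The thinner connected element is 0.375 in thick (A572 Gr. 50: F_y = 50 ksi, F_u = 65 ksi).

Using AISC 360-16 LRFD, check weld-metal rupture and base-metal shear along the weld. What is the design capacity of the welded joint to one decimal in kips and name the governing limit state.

29.2 kips (weld metal governs)

Weld metal: throat = 0.707×0.25 = 0.17675 in, L = 5.25 in. φR_n = 0.75 × 0.6 × 70 × 0.17675 × 5.25 = 29.2 kips.
Base metal shear (0.375 in plate): yield φR_n = 1.0×0.6×50×0.375×5.25 = 59.1 kips; rupture φR_n = 0.75×0.6×65×0.375×5.25 = 57.6 kips; take 57.6 kips (rupture).
Governing: min(29.2, 57.6) = 29.2 kips → weld metal.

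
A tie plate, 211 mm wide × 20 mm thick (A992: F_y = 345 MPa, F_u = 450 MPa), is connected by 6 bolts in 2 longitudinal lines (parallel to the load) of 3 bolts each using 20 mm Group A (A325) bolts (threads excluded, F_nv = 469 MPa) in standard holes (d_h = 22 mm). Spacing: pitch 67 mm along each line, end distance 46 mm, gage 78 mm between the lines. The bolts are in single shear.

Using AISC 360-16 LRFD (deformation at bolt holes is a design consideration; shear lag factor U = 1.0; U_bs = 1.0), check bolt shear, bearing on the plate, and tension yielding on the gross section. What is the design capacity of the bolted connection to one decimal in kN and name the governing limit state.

663.0 kN (bolt shear governs)

Bolt shear: A_b = π(20)²/4 = 314.16 mm². φR_n = 0.75 × 469 × 314.16 × 6 × 1 = 663.0 kN.
Bearing (20 mm plate, F_u = 450 MPa): end bolts L_c = 46 − 22/2 = 35, R_n = min(1.2×35×20×450, 2.4×20×20×450) = 378 kN/bolt; interior L_c = 67 − 22 = 45, R_n = 432 kN/bolt. φR_n = 0.75 × (2×378 + 4×432) = 1863.0 kN.
Tension yield (gross): A_g = 211×20 = 4220 mm². φR_n = 0.90 × 345 × 4220 = 1310.3 kN.
Governing: min(663.0, 1863.0, 1310.3) = 663.0 kN → bolt shear.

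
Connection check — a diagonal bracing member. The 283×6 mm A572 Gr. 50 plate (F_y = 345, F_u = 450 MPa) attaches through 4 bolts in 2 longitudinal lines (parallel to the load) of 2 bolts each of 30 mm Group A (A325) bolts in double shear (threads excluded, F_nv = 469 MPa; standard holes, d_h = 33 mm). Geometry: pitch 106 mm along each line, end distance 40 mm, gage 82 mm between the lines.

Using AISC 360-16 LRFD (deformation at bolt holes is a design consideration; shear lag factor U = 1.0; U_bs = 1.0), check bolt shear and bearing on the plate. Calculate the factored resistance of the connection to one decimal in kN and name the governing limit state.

Bolt shear: A_b = π(30)²/4 = 706.86 mm². φR_n = 0.75 × 469 × 706.86 × 4 × 2 = 1989.1 kN.
Bearing (6 mm plate, F_u = 450 MPa): end bolts L_c = 40 − 33/2 = 23.5, R_n = min(1.2×23.5×6×450, 2.4×30×6×450) = 76.14 kN/bolt; interior L_c = 106 − 33 = 73, R_n = 194.4 kN/bolt. φR_n = 0.75 × (2×76.14 + 2×194.4) = 405.8 kN.
Governing: min(1989.1, 405.8) = 405.8 kN → bearing.

405.8 kN (bearing governs)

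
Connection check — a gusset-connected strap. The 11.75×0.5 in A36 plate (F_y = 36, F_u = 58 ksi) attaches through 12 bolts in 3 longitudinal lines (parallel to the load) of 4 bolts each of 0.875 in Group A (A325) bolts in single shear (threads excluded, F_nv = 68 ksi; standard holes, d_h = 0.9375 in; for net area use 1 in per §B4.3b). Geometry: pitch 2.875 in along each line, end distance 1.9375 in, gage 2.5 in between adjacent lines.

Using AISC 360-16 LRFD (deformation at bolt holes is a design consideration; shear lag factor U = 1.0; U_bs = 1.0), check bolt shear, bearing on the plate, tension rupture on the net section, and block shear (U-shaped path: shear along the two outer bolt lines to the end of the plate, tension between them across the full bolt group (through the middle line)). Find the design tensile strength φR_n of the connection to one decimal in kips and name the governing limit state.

Bolt shear: A_b = π(0.875)²/4 = 0.60132 in². φR_n = 0.75 × 68 × 0.60132 × 12 × 1 = 368.0 kips.
Bearing (0.5 in plate, F_u = 58 ksi): end bolts L_c = 1.9375 − 0.9375/2 = 1.46875, R_n = min(1.2×1.46875×0.5×58, 2.4×0.875×0.5×58) = 51.113 kips/bolt; interior L_c = 2.875 − 0.9375 = 1.9375, R_n = 60.9 kips/bolt. φR_n = 0.75 × (3×51.113 + 9×60.9) = 526.1 kips.
Tension rupture (net): A_n = (11.75 − 3×1)×0.5 = 4.375 in² (U = 1.0, A_e = A_n). φR_n = 0.75 × 58 × 4.375 = 190.3 kips.
Block shear: shear path 2×[1.9375+3×2.875] = 2×10.5625 in, A_gv = 10.563, A_nv = 2×(10.5625 − 3.5×1)×0.5 = 7.0625 in²; tension across gage: (5 − 2×1)×0.5 = 1.5 in². R_n = min(0.6×58×7.0625, 0.6×36×10.563) + 1.0×58×1.5 = min(245.78, 228.16) + 87 = 315.16 kips. φR_n = 0.75 × 315.16 = 236.4 kips.
Governing: min(368.0, 526.1, 190.3, 236.4) = 190.3 kips → net-section rupture.

190.3 kips (net-section rupture governs)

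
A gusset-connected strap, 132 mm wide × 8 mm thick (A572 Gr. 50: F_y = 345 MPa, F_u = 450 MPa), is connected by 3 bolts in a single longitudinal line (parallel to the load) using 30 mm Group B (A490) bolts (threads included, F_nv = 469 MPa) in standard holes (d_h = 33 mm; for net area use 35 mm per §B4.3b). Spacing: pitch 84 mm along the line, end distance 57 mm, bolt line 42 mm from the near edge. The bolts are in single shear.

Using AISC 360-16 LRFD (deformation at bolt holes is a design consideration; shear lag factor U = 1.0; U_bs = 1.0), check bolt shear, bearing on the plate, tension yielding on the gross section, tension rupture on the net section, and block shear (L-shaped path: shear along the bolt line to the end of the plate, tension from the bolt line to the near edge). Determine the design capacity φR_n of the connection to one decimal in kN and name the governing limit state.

Bolt shear: A_b = π(30)²/4 = 706.86 mm². φR_n = 0.75 × 469 × 706.86 × 3 × 1 = 745.9 kN.
Bearing (8 mm plate, F_u = 450 MPa): end bolts L_c = 57 − 33/2 = 40.5, R_n = min(1.2×40.5×8×450, 2.4×30×8×450) = 174.96 kN/bolt; interior L_c = 84 − 33 = 51, R_n = 220.32 kN/bolt. φR_n = 0.75 × (1×174.96 + 2×220.32) = 461.7 kN.
Tension yield (gross): A_g = 132×8 = 1056 mm². φR_n = 0.90 × 345 × 1056 = 327.9 kN.
Tension rupture (net): A_n = (132 − 1×35)×8 = 776 mm² (U = 1.0, A_e = A_n). φR_n = 0.75 × 450 × 776 = 261.9 kN.
Block shear: shear path 1×[57+2×84] = 1×225 mm, A_gv = 1800, A_nv = 1×(225 − 2.5×35)×8 = 1100 mm²; tension to near edge: (42 − 0.5×35)×8 = 196 mm². R_n = min(0.6×450×1100, 0.6×345×1800) + 1.0×450×196 = min(297, 372.6) + 88.2 = 385.2 kN. φR_n = 0.75 × 385.2 = 288.9 kN.
Governing: min(745.9, 461.7, 327.9, 261.9, 288.9) = 261.9 kN → net-section rupture.

261.9 kN (net-section rupture governs)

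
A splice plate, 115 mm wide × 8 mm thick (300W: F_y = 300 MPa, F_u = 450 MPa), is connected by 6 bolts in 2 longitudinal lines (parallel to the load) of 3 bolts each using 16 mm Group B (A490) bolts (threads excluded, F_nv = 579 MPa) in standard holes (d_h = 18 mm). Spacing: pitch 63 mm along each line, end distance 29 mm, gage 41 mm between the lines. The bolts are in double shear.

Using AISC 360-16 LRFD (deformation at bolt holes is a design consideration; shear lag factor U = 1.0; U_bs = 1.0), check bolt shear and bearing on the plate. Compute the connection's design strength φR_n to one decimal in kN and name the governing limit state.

544.3 kN (bearing governs)

Bolt shear: A_b = π(16)²/4 = 201.06 mm². φR_n = 0.75 × 579 × 201.06 × 6 × 2 = 1047.7 kN.
Bearing (8 mm plate, F_u = 450 MPa): end bolts L_c = 29 − 18/2 = 20, R_n = min(1.2×20×8×450, 2.4×16×8×450) = 86.4 kN/bolt; interior L_c = 63 − 18 = 45, R_n = 138.24 kN/bolt. φR_n = 0.75 × (2×86.4 + 4×138.24) = 544.3 kN.
Governing: min(1047.7, 544.3) = 544.3 kN → bearing.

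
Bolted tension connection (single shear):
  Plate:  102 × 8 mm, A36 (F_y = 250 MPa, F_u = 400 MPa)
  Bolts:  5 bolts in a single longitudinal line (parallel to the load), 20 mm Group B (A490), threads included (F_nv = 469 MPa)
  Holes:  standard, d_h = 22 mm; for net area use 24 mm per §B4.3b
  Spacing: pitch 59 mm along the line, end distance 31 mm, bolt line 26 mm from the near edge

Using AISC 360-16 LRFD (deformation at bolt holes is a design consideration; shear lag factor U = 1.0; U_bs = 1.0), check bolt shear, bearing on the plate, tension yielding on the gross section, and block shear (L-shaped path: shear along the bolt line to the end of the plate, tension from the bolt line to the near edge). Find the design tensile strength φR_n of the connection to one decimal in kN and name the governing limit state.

183.6 kN (gross-section yield governs)

Bolt shear: A_b = π(20)²/4 = 314.16 mm². φR_n = 0.75 × 469 × 314.16 × 5 × 1 = 552.5 kN.
Bearing (8 mm plate, F_u = 400 MPa): end bolts L_c = 31 − 22/2 = 20, R_n = min(1.2×20×8×400, 2.4×20×8×400) = 76.8 kN/bolt; interior L_c = 59 − 22 = 37, R_n = 142.08 kN/bolt. φR_n = 0.75 × (1×76.8 + 4×142.08) = 483.8 kN.
Tension yield (gross): A_g = 102×8 = 816 mm². φR_n = 0.90 × 250 × 816 = 183.6 kN.
Block shear: shear path 1×[31+4×59] = 1×267 mm, A_gv = 2136, A_nv = 1×(267 − 4.5×24)×8 = 1272 mm²; tension to near edge: (26 − 0.5×24)×8 = 112 mm². R_n = min(0.6×400×1272, 0.6×250×2136) + 1.0×400×112 = min(305.28, 320.4) + 44.8 = 350.08 kN. φR_n = 0.75 × 350.08 = 262.6 kN.
Governing: min(552.5, 483.8, 183.6, 262.6) = 183.6 kN → gross-section yield.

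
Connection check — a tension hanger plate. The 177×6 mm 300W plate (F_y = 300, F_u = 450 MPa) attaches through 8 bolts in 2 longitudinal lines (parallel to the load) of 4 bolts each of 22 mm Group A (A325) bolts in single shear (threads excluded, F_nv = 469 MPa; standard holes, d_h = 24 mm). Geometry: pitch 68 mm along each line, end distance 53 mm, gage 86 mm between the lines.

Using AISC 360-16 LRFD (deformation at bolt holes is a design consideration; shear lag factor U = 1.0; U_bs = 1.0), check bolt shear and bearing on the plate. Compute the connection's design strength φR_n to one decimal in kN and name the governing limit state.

Bolt shear: A_b = π(22)²/4 = 380.13 mm². φR_n = 0.75 × 469 × 380.13 × 8 × 1 = 1069.7 kN.
Bearing (6 mm plate, F_u = 450 MPa): end bolts L_c = 53 − 24/2 = 41, R_n = min(1.2×41×6×450, 2.4×22×6×450) = 132.84 kN/bolt; interior L_c = 68 − 24 = 44, R_n = 142.56 kN/bolt. φR_n = 0.75 × (2×132.84 + 6×142.56) = 840.8 kN.
Governing: min(1069.7, 840.8) = 840.8 kN → bearing.

840.8 kN (bearing governs)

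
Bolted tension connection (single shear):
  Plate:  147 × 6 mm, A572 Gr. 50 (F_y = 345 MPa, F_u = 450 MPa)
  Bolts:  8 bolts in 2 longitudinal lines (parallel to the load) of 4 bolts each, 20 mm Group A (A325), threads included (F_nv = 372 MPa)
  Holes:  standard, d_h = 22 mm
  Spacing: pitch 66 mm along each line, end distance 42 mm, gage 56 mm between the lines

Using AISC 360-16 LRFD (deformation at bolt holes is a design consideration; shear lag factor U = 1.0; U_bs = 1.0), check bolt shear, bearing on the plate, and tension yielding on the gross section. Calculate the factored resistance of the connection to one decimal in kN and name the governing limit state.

273.9 kN (gross-section yield governs)

Bolt shear: A_b = π(20)²/4 = 314.16 mm². φR_n = 0.75 × 372 × 314.16 × 8 × 1 = 701.2 kN.
Bearing (6 mm plate, F_u = 450 MPa): end bolts L_c = 42 − 22/2 = 31, R_n = min(1.2×31×6×450, 2.4×20×6×450) = 100.44 kN/bolt; interior L_c = 66 − 22 = 44, R_n = 129.6 kN/bolt. φR_n = 0.75 × (2×100.44 + 6×129.6) = 733.9 kN.
Tension yield (gross): A_g = 147×6 = 882 mm². φR_n = 0.90 × 345 × 882 = 273.9 kN.
Governing: min(701.2, 733.9, 273.9) = 273.9 kN → gross-section yield.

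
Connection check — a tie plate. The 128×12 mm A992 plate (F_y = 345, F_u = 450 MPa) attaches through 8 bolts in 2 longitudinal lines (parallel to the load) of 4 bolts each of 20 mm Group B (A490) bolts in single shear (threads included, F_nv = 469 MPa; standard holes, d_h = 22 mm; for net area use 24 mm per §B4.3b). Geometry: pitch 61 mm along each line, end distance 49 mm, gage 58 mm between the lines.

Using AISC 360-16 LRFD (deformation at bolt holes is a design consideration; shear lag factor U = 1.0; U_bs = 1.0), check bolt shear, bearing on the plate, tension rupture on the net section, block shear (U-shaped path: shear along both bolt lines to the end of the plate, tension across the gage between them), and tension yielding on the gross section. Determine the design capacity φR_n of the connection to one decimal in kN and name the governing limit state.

324.0 kN (net-section rupture governs)

Bolt shear: A_b = π(20)²/4 = 314.16 mm². φR_n = 0.75 × 469 × 314.16 × 8 × 1 = 884.0 kN.
Bearing (12 mm plate, F_u = 450 MPa): end bolts L_c = 49 − 22/2 = 38, R_n = min(1.2×38×12×450, 2.4×20×12×450) = 246.24 kN/bolt; interior L_c = 61 − 22 = 39, R_n = 252.72 kN/bolt. φR_n = 0.75 × (2×246.24 + 6×252.72) = 1506.6 kN.
Tension rupture (net): A_n = (128 − 2×24)×12 = 960 mm² (U = 1.0, A_e = A_n). φR_n = 0.75 × 450 × 960 = 324.0 kN.
Block shear: shear path 2×[49+3×61] = 2×232 mm, A_gv = 5568, A_nv = 2×(232 − 3.5×24)×12 = 3552 mm²; tension across gage: (58 − 1×24)×12 = 408 mm². R_n = min(0.6×450×3552, 0.6×345×5568) + 1.0×450×408 = min(959.04, 1152.6) + 183.6 = 1142.6 kN. φR_n = 0.75 × 1142.6 = 857.0 kN.
Tension yield (gross): A_g = 128×12 = 1536 mm². φR_n = 0.90 × 345 × 1536 = 476.9 kN.
Governing: min(884.0, 1506.6, 324.0, 857.0, 476.9) = 324.0 kN → net-section rupture.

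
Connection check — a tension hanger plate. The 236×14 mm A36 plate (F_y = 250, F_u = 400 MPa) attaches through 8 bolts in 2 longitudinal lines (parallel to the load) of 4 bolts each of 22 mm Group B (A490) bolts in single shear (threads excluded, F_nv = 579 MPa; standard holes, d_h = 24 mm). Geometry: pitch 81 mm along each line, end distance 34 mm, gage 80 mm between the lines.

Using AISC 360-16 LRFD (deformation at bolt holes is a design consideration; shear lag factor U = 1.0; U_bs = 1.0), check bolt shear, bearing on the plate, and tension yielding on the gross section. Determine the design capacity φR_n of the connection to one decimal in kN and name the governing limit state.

Bolt shear: A_b = π(22)²/4 = 380.13 mm². φR_n = 0.75 × 579 × 380.13 × 8 × 1 = 1320.6 kN.
Bearing (14 mm plate, F_u = 400 MPa): end bolts L_c = 34 − 24/2 = 22, R_n = min(1.2×22×14×400, 2.4×22×14×400) = 147.84 kN/bolt; interior L_c = 81 − 24 = 57, R_n = 295.68 kN/bolt. φR_n = 0.75 × (2×147.84 + 6×295.68) = 1552.3 kN.
Tension yield (gross): A_g = 236×14 = 3304 mm². φR_n = 0.90 × 250 × 3304 = 743.4 kN.
Governing: min(1320.6, 1552.3, 743.4) = 743.4 kN → gross-section yield.

743.4 kN (gross-section yield governs)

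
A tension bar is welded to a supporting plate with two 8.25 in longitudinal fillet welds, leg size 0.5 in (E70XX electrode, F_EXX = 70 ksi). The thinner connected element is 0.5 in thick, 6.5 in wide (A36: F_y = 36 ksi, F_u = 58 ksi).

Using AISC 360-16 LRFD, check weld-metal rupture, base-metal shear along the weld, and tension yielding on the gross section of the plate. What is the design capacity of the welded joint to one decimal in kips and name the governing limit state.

105.3 kips (gross-section yield governs)

Weld metal: throat = 0.707×0.5 = 0.3535 in, L = 2×8.25 = 16.5 in. φR_n = 0.75 × 0.6 × 70 × 0.3535 × 16.5 = 183.7 kips.
Base metal shear (0.5 in plate): yield φR_n = 1.0×0.6×36×0.5×16.5 = 178.2 kips; rupture φR_n = 0.75×0.6×58×0.5×16.5 = 215.3 kips; take 178.2 kips (yield).
Tension yield (gross): A_g = 6.5×0.5 = 3.25 in². φR_n = 0.90 × 36 × 3.25 = 105.3 kips.
Governing: min(183.7, 178.2, 105.3) = 105.3 kips → gross-section yield.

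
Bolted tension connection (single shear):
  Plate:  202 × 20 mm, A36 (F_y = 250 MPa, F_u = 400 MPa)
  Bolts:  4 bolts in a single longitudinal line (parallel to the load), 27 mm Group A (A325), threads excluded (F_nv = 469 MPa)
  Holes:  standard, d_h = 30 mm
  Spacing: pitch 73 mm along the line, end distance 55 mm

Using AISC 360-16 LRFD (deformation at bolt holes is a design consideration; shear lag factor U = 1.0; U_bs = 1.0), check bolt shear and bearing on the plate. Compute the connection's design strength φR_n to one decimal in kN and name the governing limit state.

805.6 kN (bolt shear governs)

Bolt shear: A_b = π(27)²/4 = 572.56 mm². φR_n = 0.75 × 469 × 572.56 × 4 × 1 = 805.6 kN.
Bearing (20 mm plate, F_u = 400 MPa): end bolts L_c = 55 − 30/2 = 40, R_n = min(1.2×40×20×400, 2.4×27×20×400) = 384 kN/bolt; interior L_c = 73 − 30 = 43, R_n = 412.8 kN/bolt. φR_n = 0.75 × (1×384 + 3×412.8) = 1216.8 kN.
Governing: min(805.6, 1216.8) = 805.6 kN → bolt shear.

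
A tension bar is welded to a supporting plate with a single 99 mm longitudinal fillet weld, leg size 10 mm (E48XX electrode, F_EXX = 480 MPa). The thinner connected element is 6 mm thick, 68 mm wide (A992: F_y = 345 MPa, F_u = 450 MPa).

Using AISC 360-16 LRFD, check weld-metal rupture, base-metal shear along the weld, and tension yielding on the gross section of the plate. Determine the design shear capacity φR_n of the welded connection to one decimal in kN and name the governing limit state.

120.3 kN (base-metal shear governs)

Weld metal: throat = 0.707×10 = 7.07 mm, L = 99 mm. φR_n = 0.75 × 0.6 × 480 × 7.07 × 99 = 151.2 kN.
Base metal shear (6 mm plate): yield φR_n = 1.0×0.6×345×6×99 = 123.0 kN; rupture φR_n = 0.75×0.6×450×6×99 = 120.3 kN; take 120.3 kN (rupture).
Tension yield (gross): A_g = 68×6 = 408 mm². φR_n = 0.90 × 345 × 408 = 126.7 kN.
Governing: min(151.2, 120.3, 126.7) = 120.3 kN → base-metal shear.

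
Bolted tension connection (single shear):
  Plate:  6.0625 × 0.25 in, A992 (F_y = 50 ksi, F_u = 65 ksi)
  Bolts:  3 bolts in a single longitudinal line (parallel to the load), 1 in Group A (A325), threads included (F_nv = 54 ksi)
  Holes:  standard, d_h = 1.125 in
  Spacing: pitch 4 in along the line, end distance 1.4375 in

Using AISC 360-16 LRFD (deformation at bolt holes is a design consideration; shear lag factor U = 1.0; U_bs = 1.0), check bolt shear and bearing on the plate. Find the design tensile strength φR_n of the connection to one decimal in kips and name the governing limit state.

Bolt shear: A_b = π(1)²/4 = 0.7854 in². φR_n = 0.75 × 54 × 0.7854 × 3 × 1 = 95.4 kips.
Bearing (0.25 in plate, F_u = 65 ksi): end bolts L_c = 1.4375 − 1.125/2 = 0.875, R_n = min(1.2×0.875×0.25×65, 2.4×1×0.25×65) = 17.063 kips/bolt; interior L_c = 4 − 1.125 = 2.875, R_n = 39 kips/bolt. φR_n = 0.75 × (1×17.063 + 2×39) = 71.3 kips.
Governing: min(95.4, 71.3) = 71.3 kips → bearing.

71.3 kips (bearing governs)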